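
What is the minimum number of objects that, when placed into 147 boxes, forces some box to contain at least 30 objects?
n = (30 − 1)·147 + 1 = 4264

By the generalised pigeonhole principle, to guarantee some box contains ≥ r objects we need more than (r − 1) · k objects total. Threshold: n = (r − 1) · k + 1. With r = 30 and k = 147: n = 29 · 147 + 1 = 4263 + 1 = 4264. For n = 4263 = 29 · 147, we can put exactly 29 objects in every box, avoiding 30 in any single one — so 4264 is tight.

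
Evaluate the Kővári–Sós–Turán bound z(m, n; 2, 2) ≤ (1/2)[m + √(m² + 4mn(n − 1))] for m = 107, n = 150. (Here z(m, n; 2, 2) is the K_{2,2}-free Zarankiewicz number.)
z(107, 150; 2, 2) ≤ (1/2)[107 + √(107² + 4·107·150·149)] = (1/2)[107 + √9577249] = 1600.8565

Kővári–Sós–Turán: let r_1, ..., r_107 be the row sums and z = Σ r_i the total number of 1s. Each pair of columns can share at most one row with both entries 1 (else a 2×2 all-ones block appears), so Σ_i C(r_i, 2) ≤ C(150, 2) = 11175. By convexity Σ_i C(r_i, 2) ≥ 107·C(z/107, 2) = z(z − 107)/(2·107), giving z² − 107z − 107·150·149 ≤ 0 and hence z ≤ (1/2)[107 + √(11449 + 4·2391450)] = (1/2)[107 + √9577249] ≈ (1/2)(107 + 3094.7131) = 1600.8565.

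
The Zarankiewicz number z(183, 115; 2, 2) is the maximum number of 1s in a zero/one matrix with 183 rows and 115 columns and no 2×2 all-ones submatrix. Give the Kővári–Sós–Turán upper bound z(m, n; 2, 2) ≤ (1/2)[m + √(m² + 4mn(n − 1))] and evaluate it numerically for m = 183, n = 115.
z(183, 115; 2, 2) ≤ (1/2)[183 + √(183² + 4·183·115·114)] = (1/2)[183 + √9630009] = 1643.1128

Kővári–Sós–Turán: let r_1, ..., r_183 be the row sums and z = Σ r_i the total number of 1s. Each pair of columns can share at most one row with both entries 1 (else a 2×2 all-ones block appears), so Σ_i C(r_i, 2) ≤ C(115, 2) = 6555. By convexity Σ_i C(r_i, 2) ≥ 183·C(z/183, 2) = z(z − 183)/(2·183), giving z² − 183z − 183·115·114 ≤ 0 and hence z ≤ (1/2)[183 + √(33489 + 4·2399130)] = (1/2)[183 + √9630009] ≈ (1/2)(183 + 3103.2256) = 1643.1128.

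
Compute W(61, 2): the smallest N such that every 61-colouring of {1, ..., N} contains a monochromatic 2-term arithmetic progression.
W(61, 2) = 61 + 1 = 62

A 2-term AP is any pair of integers, so a monochromatic 2-AP exists iff some colour is used at least twice. With 61 colours, the colouring i ↦ i on {1, ..., 61} uses each colour once, avoiding any monochromatic pair, so W(61, 2) > 61. For {1, ..., 62}, pigeonhole forces two integers of the same colour, which form a monochromatic 2-AP. Hence W(61, 2) = 62.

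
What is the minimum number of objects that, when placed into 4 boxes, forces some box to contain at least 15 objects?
n = (15 − 1)·4 + 1 = 57

By the generalised pigeonhole principle, to guarantee some box contains ≥ r objects we need more than (r − 1) · k objects total. Threshold: n = (r − 1) · k + 1. With r = 15 and k = 4: n = 14 · 4 + 1 = 56 + 1 = 57. For n = 56 = 14 · 4, we can put exactly 14 objects in every box, avoiding 15 in any single one — so 57 is tight.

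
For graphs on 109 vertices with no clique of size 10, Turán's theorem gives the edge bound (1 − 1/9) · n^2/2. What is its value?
Turán density bound = (8/9) · 109^2/2 = 47524/9 ≈ 5280.4444

Turán's theorem: ex(n, K_{r+1}) is achieved by the complete r-partite Turán graph T(n, r) with parts as balanced as possible, and is at most (1 − 1/r) · n^2/2. For r = 9, n = 109: the density bound is (8/9) · 11881/2 = 47524/9 ≈ 5280.4444. The integer-valued extremum is e(T(109, 9)) = 5280, which is strictly less than the density bound 47524/9 since 9 ∤ 109 (the parts of T(109, 9) cannot all be equal).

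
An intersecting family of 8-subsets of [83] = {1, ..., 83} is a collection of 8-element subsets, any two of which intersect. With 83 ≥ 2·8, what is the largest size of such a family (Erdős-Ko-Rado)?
max |F| = C(82, 7) = 3801756816

Erdős-Ko-Rado (1961): when n ≥ 2k, max |F| = C(n−1, k−1). The bound is attained by the star {A : i ∈ A} for any fixed i ∈ [n]. Here C(83−1, 8−1) = C(82, 7) = 3801756816.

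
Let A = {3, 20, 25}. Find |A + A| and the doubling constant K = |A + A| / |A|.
K = |A + A| / |A| = 6/3 = 2

Enumerate A + A = {a + b : a, b ∈ A}. With |A| = 3, there are |A|^2 = 9 ordered sum pairs; collecting distinct values, A + A = {6, 23, 28, 40, 45, 50}, so |A + A| = 6. Thus K = 6/3 = 2. For comparison, the minimum possible |A + A| over all 3-element sets is 2·3 − 1 = 5 (so min K = 5/3), attained only by arithmetic progressions.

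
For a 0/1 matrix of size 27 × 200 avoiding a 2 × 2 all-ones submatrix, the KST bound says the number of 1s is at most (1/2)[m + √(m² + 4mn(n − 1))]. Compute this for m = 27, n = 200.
z(27, 200; 2, 2) ≤ (1/2)[27 + √(27² + 4·27·200·199)] = (1/2)[27 + √4299129] = 1050.2171

Kővári–Sós–Turán: let r_1, ..., r_27 be the row sums and z = Σ r_i the total number of 1s. Each pair of columns can share at most one row with both entries 1 (else a 2×2 all-ones block appears), so Σ_i C(r_i, 2) ≤ C(200, 2) = 19900. By convexity Σ_i C(r_i, 2) ≥ 27·C(z/27, 2) = z(z − 27)/(2·27), giving z² − 27z − 27·200·199 ≤ 0 and hence z ≤ (1/2)[27 + √(729 + 4·1074600)] = (1/2)[27 + √4299129] ≈ (1/2)(27 + 2073.4341) = 1050.2171.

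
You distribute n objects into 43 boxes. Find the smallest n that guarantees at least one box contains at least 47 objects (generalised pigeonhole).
n = (47 − 1)·43 + 1 = 1979

By the generalised pigeonhole principle, to guarantee some box contains ≥ r objects we need more than (r − 1) · k objects total. Threshold: n = (r − 1) · k + 1. With r = 47 and k = 43: n = 46 · 43 + 1 = 1978 + 1 = 1979. For n = 1978 = 46 · 43, we can put exactly 46 objects in every box, avoiding 47 in any single one — so 1979 is tight.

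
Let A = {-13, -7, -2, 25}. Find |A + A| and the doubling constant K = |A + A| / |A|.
K = |A + A| / |A| = 10/4 = 5/2

Enumerate A + A = {a + b : a, b ∈ A}. With |A| = 4, there are |A|^2 = 16 ordered sum pairs; collecting distinct values, A + A = {-26, -20, -15, -14, -9, -4, 12, 18, 23, 50}, so |A + A| = 10. Thus K = 10/4 = 5/2. For comparison, the minimum possible |A + A| over all 4-element sets is 2·4 − 1 = 7 (so min K = 7/4), attained only by arithmetic progressions.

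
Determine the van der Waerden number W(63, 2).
W(63, 2) = 63 + 1 = 64

A 2-term AP is any pair of integers, so a monochromatic 2-AP exists iff some colour is used at least twice. With 63 colours, the colouring i ↦ i on {1, ..., 63} uses each colour once, avoiding any monochromatic pair, so W(63, 2) > 63. For {1, ..., 64}, pigeonhole forces two integers of the same colour, which form a monochromatic 2-AP. Hence W(63, 2) = 64.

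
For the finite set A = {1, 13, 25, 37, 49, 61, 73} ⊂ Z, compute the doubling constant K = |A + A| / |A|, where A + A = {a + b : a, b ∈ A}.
K = |A + A| / |A| = 13/7

Enumerate A + A = {a + b : a, b ∈ A}. With |A| = 7, there are |A|^2 = 49 ordered sum pairs; collecting distinct values, A + A = {2, 14, 26, 38, 50, 62, 74, 86, 98, 110, 122, 134, 146}, so |A + A| = 13. Thus K = 13/7. Here |A + A| = 2|A| − 1 = 13, the minimum possible — so K = 13/7 is minimal, which holds iff A is an arithmetic progression.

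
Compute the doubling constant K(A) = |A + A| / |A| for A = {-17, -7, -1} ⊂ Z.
K = |A + A| / |A| = 6/3 = 2

Enumerate A + A = {a + b : a, b ∈ A}. With |A| = 3, there are |A|^2 = 9 ordered sum pairs; collecting distinct values, A + A = {-34, -24, -18, -14, -8, -2}, so |A + A| = 6. Thus K = 6/3 = 2. For comparison, the minimum possible |A + A| over all 3-element sets is 2·3 − 1 = 5 (so min K = 5/3), attained only by arithmetic progressions.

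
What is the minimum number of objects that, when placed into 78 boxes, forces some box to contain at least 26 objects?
n = (26 − 1)·78 + 1 = 1951

By the generalised pigeonhole principle, to guarantee some box contains ≥ r objects we need more than (r − 1) · k objects total. Threshold: n = (r − 1) · k + 1. With r = 26 and k = 78: n = 25 · 78 + 1 = 1950 + 1 = 1951. For n = 1950 = 25 · 78, we can put exactly 25 objects in every box, avoiding 26 in any single one — so 1951 is tight.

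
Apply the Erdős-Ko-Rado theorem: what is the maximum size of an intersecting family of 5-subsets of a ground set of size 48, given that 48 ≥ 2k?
max |F| = C(47, 4) = 178365

The Erdős-Ko-Rado theorem states: for n ≥ 2k, an intersecting family of k-subsets of an n-element set has size at most C(n − 1, k − 1), with equality for 'star' families {A ⊆ [n] : |A| = k, i ∈ A} (fix an element i). For n = 48, k = 5: C(47, 4) = 178365.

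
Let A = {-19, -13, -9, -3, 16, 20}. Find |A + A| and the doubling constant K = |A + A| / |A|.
K = |A + A| / |A| = 19/6

Enumerate A + A = {a + b : a, b ∈ A}. With |A| = 6, there are |A|^2 = 36 ordered sum pairs; collecting distinct values, A + A = {-38, -32, -28, -26, -22, -18, -16, -12, -6, -3, 1, 3, 7, 11, 13, 17, 32, 36, 40}, so |A + A| = 19. Thus K = 19/6. For comparison, the minimum possible |A + A| over all 6-element sets is 2·6 − 1 = 11 (so min K = 11/6), attained only by arithmetic progressions.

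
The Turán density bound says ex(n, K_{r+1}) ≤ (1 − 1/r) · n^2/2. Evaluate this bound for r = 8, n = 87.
Turán density bound = (7/8) · 87^2/2 = 52983/16 ≈ 3311.4375

Turán's theorem: ex(n, K_{r+1}) is achieved by the complete r-partite Turán graph T(n, r) with parts as balanced as possible, and is at most (1 − 1/r) · n^2/2. For r = 8, n = 87: the density bound is (7/8) · 7569/2 = 52983/16 ≈ 3311.4375. The integer-valued extremum is e(T(87, 8)) = 3311, which is strictly less than the density bound 52983/16 since 8 ∤ 87 (the parts of T(87, 8) cannot all be equal).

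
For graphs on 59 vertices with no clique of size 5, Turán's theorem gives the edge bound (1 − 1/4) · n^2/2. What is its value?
Turán density bound = (3/4) · 59^2/2 = 10443/8 ≈ 1305.375

Turán's theorem: ex(n, K_{r+1}) is achieved by the complete r-partite Turán graph T(n, r) with parts as balanced as possible, and is at most (1 − 1/r) · n^2/2. For r = 4, n = 59: the density bound is (3/4) · 3481/2 = 10443/8 ≈ 1305.375. The integer-valued extremum is e(T(59, 4)) = 1305, which is strictly less than the density bound 10443/8 since 4 ∤ 59 (the parts of T(59, 4) cannot all be equal).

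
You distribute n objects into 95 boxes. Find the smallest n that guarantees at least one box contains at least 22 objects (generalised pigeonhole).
n = (22 − 1)·95 + 1 = 1996

By the generalised pigeonhole principle, to guarantee some box contains ≥ r objects we need more than (r − 1) · k objects total. Threshold: n = (r − 1) · k + 1. With r = 22 and k = 95: n = 21 · 95 + 1 = 1995 + 1 = 1996. For n = 1995 = 21 · 95, we can put exactly 21 objects in every box, avoiding 22 in any single one — so 1996 is tight.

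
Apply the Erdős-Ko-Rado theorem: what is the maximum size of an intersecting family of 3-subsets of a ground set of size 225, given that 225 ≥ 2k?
max |F| = C(224, 2) = 24976

Erdős-Ko-Rado (1961): when n ≥ 2k, max |F| = C(n−1, k−1). The bound is attained by the star {A : i ∈ A} for any fixed i ∈ [n]. Here C(225−1, 3−1) = C(224, 2) = 24976.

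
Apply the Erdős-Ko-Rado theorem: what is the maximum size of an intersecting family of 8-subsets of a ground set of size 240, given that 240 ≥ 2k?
max |F| = C(239, 7) = 8088059011227

The Erdős-Ko-Rado theorem states: for n ≥ 2k, an intersecting family of k-subsets of an n-element set has size at most C(n − 1, k − 1), with equality for 'star' families {A ⊆ [n] : |A| = k, i ∈ A} (fix an element i). For n = 240, k = 8: C(239, 7) = 8088059011227.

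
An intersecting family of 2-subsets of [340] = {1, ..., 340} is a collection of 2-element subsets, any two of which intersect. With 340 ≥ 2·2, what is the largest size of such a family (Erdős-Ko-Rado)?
max |F| = C(339, 1) = 339

The Erdős-Ko-Rado theorem states: for n ≥ 2k, an intersecting family of k-subsets of an n-element set has size at most C(n − 1, k − 1), with equality for 'star' families {A ⊆ [n] : |A| = k, i ∈ A} (fix an element i). For n = 340, k = 2: C(339, 1) = 339.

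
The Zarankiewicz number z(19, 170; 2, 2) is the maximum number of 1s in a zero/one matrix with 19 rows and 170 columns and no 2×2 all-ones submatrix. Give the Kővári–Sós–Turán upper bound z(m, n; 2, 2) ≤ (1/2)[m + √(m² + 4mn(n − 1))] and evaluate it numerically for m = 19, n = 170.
z(19, 170; 2, 2) ≤ (1/2)[19 + √(19² + 4·19·170·169)] = (1/2)[19 + √2183841] = 748.3912

Kővári–Sós–Turán: let r_1, ..., r_19 be the row sums and z = Σ r_i the total number of 1s. Each pair of columns can share at most one row with both entries 1 (else a 2×2 all-ones block appears), so Σ_i C(r_i, 2) ≤ C(170, 2) = 14365. By convexity Σ_i C(r_i, 2) ≥ 19·C(z/19, 2) = z(z − 19)/(2·19), giving z² − 19z − 19·170·169 ≤ 0 and hence z ≤ (1/2)[19 + √(361 + 4·545870)] = (1/2)[19 + √2183841] ≈ (1/2)(19 + 1477.7825) = 748.3912.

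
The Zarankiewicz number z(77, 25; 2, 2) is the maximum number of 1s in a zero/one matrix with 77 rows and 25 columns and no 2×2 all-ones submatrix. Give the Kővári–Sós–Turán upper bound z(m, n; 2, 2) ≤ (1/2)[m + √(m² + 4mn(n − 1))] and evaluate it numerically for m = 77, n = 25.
z(77, 25; 2, 2) ≤ (1/2)[77 + √(77² + 4·77·25·24)] = (1/2)[77 + √190729] = 256.8627

Kővári–Sós–Turán: let r_1, ..., r_77 be the row sums and z = Σ r_i the total number of 1s. Each pair of columns can share at most one row with both entries 1 (else a 2×2 all-ones block appears), so Σ_i C(r_i, 2) ≤ C(25, 2) = 300. By convexity Σ_i C(r_i, 2) ≥ 77·C(z/77, 2) = z(z − 77)/(2·77), giving z² − 77z − 77·25·24 ≤ 0 and hence z ≤ (1/2)[77 + √(5929 + 4·46200)] = (1/2)[77 + √190729] ≈ (1/2)(77 + 436.7253) = 256.8627.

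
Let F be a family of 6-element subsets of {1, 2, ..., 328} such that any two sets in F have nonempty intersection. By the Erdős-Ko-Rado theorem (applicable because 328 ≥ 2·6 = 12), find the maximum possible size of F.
max |F| = C(327, 5) = 30214471365

The Erdős-Ko-Rado theorem states: for n ≥ 2k, an intersecting family of k-subsets of an n-element set has size at most C(n − 1, k − 1), with equality for 'star' families {A ⊆ [n] : |A| = k, i ∈ A} (fix an element i). For n = 328, k = 6: C(327, 5) = 30214471365.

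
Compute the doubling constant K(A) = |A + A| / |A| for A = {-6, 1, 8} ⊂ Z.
K = |A + A| / |A| = 5/3

Enumerate A + A = {a + b : a, b ∈ A}. With |A| = 3, there are |A|^2 = 9 ordered sum pairs; collecting distinct values, A + A = {-12, -5, 2, 9, 16}, so |A + A| = 5. Thus K = 5/3. Here |A + A| = 2|A| − 1 = 5, the minimum possible — so K = 5/3 is minimal, which holds iff A is an arithmetic progression.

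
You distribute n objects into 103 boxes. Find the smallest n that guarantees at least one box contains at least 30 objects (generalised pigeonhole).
n = (30 − 1)·103 + 1 = 2988

By the generalised pigeonhole principle, to guarantee some box contains ≥ r objects we need more than (r − 1) · k objects total. Threshold: n = (r − 1) · k + 1. With r = 30 and k = 103: n = 29 · 103 + 1 = 2987 + 1 = 2988. For n = 2987 = 29 · 103, we can put exactly 29 objects in every box, avoiding 30 in any single one — so 2988 is tight.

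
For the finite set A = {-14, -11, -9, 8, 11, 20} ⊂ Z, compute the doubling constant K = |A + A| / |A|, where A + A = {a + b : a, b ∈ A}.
K = |A + A| / |A| = 20/6 = 10/3

Enumerate A + A = {a + b : a, b ∈ A}. With |A| = 6, there are |A|^2 = 36 ordered sum pairs; collecting distinct values, A + A = {-28, -25, -23, -22, -20, -18, -6, -3, -1, 0, 2, 6, 9, 11, 16, 19, 22, 28, 31, 40}, so |A + A| = 20. Thus K = 20/6 = 10/3. For comparison, the minimum possible |A + A| over all 6-element sets is 2·6 − 1 = 11 (so min K = 11/6), attained only by arithmetic progressions.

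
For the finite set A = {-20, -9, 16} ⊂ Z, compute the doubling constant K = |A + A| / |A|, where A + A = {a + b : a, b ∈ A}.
K = |A + A| / |A| = 6/3 = 2

Enumerate A + A = {a + b : a, b ∈ A}. With |A| = 3, there are |A|^2 = 9 ordered sum pairs; collecting distinct values, A + A = {-40, -29, -18, -4, 7, 32}, so |A + A| = 6. Thus K = 6/3 = 2. For comparison, the minimum possible |A + A| over all 3-element sets is 2·3 − 1 = 5 (so min K = 5/3), attained only by arithmetic progressions.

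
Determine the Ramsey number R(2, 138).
R(2, 138) = 138

R(2, k) = k for all k ≥ 2: in a 2-colouring of K_k, either some edge is red (a red K_2) or all edges are blue (a blue K_k). And K_{137} coloured all-blue has no blue K_138, so R(2, 138) > 137. Hence R(2, 138) = 138.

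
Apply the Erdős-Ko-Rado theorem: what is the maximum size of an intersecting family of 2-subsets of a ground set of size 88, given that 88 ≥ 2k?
max |F| = C(87, 1) = 87

The Erdős-Ko-Rado theorem states: for n ≥ 2k, an intersecting family of k-subsets of an n-element set has size at most C(n − 1, k − 1), with equality for 'star' families {A ⊆ [n] : |A| = k, i ∈ A} (fix an element i). For n = 88, k = 2: C(87, 1) = 87.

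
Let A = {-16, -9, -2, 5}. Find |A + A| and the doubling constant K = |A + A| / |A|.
K = |A + A| / |A| = 7/4

Enumerate A + A = {a + b : a, b ∈ A}. With |A| = 4, there are |A|^2 = 16 ordered sum pairs; collecting distinct values, A + A = {-32, -25, -18, -11, -4, 3, 10}, so |A + A| = 7. Thus K = 7/4. Here |A + A| = 2|A| − 1 = 7, the minimum possible — so K = 7/4 is minimal, which holds iff A is an arithmetic progression.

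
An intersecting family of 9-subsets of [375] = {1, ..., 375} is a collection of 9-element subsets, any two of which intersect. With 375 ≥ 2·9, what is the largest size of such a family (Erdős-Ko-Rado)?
max |F| = C(374, 8) = 8804784546373926

Erdős-Ko-Rado (1961): when n ≥ 2k, max |F| = C(n−1, k−1). The bound is attained by the star {A : i ∈ A} for any fixed i ∈ [n]. Here C(375−1, 9−1) = C(374, 8) = 8804784546373926.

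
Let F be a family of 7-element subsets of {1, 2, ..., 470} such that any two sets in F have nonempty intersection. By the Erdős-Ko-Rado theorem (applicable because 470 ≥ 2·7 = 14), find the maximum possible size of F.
max |F| = C(469, 6) = 14313964311192

Erdős-Ko-Rado (1961): when n ≥ 2k, max |F| = C(n−1, k−1). The bound is attained by the star {A : i ∈ A} for any fixed i ∈ [n]. Here C(470−1, 7−1) = C(469, 6) = 14313964311192.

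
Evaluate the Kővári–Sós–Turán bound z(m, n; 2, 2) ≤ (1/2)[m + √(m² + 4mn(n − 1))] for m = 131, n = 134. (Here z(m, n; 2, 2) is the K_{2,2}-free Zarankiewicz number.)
z(131, 134; 2, 2) ≤ (1/2)[131 + √(131² + 4·131·134·133)] = (1/2)[131 + √9355889] = 1594.8699

Kővári–Sós–Turán: let r_1, ..., r_131 be the row sums and z = Σ r_i the total number of 1s. Each pair of columns can share at most one row with both entries 1 (else a 2×2 all-ones block appears), so Σ_i C(r_i, 2) ≤ C(134, 2) = 8911. By convexity Σ_i C(r_i, 2) ≥ 131·C(z/131, 2) = z(z − 131)/(2·131), giving z² − 131z − 131·134·133 ≤ 0 and hence z ≤ (1/2)[131 + √(17161 + 4·2334682)] = (1/2)[131 + √9355889] ≈ (1/2)(131 + 3058.7398) = 1594.8699.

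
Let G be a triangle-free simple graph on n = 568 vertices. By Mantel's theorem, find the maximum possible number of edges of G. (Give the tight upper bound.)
ex(568, K_3) = ⌊568^2/4⌋ = 80656

Mantel (1907): a triangle-free graph on n vertices has at most ⌊n^2/4⌋ edges, with equality for the complete bipartite graph K_{⌊n/2⌋, ⌈n/2⌉}. For n = 568: ⌊568^2/4⌋ = ⌊322624/4⌋ = 80656. The extremal graph is K_{284, 284}, which has 284·284 = 80656 edges.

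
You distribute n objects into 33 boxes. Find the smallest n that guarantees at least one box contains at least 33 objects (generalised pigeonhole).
n = (33 − 1)·33 + 1 = 1057

By the generalised pigeonhole principle, to guarantee some box contains ≥ r objects we need more than (r − 1) · k objects total. Threshold: n = (r − 1) · k + 1. With r = 33 and k = 33: n = 32 · 33 + 1 = 1056 + 1 = 1057. For n = 1056 = 32 · 33, we can put exactly 32 objects in every box, avoiding 33 in any single one — so 1057 is tight.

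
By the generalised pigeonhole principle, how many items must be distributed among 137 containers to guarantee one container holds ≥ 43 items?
n = (43 − 1)·137 + 1 = 5755

By the generalised pigeonhole principle, to guarantee some box contains ≥ r objects we need more than (r − 1) · k objects total. Threshold: n = (r − 1) · k + 1. With r = 43 and k = 137: n = 42 · 137 + 1 = 5754 + 1 = 5755. For n = 5754 = 42 · 137, we can put exactly 42 objects in every box, avoiding 43 in any single one — so 5755 is tight.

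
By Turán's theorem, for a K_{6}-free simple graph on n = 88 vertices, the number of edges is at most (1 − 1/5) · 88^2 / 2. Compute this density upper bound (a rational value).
Turán density bound = (4/5) · 88^2/2 = 15488/5 ≈ 3097.6

Turán's theorem: ex(n, K_{r+1}) is achieved by the complete r-partite Turán graph T(n, r) with parts as balanced as possible, and is at most (1 − 1/r) · n^2/2. For r = 5, n = 88: the density bound is (4/5) · 7744/2 = 15488/5 ≈ 3097.6. The integer-valued extremum is e(T(88, 5)) = 3097, which is strictly less than the density bound 15488/5 since 5 ∤ 88 (the parts of T(88, 5) cannot all be equal).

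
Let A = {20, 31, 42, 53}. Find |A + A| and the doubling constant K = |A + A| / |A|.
K = |A + A| / |A| = 7/4

Enumerate A + A = {a + b : a, b ∈ A}. With |A| = 4, there are |A|^2 = 16 ordered sum pairs; collecting distinct values, A + A = {40, 51, 62, 73, 84, 95, 106}, so |A + A| = 7. Thus K = 7/4. Here |A + A| = 2|A| − 1 = 7, the minimum possible — so K = 7/4 is minimal, which holds iff A is an arithmetic progression.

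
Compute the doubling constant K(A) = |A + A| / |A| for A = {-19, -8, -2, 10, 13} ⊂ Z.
K = |A + A| / |A| = 15/5 = 3

Enumerate A + A = {a + b : a, b ∈ A}. With |A| = 5, there are |A|^2 = 25 ordered sum pairs; collecting distinct values, A + A = {-38, -27, -21, -16, -10, -9, -6, -4, 2, 5, 8, 11, 20, 23, 26}, so |A + A| = 15. Thus K = 15/5 = 3. For comparison, the minimum possible |A + A| over all 5-element sets is 2·5 − 1 = 9 (so min K = 9/5), attained only by arithmetic progressions.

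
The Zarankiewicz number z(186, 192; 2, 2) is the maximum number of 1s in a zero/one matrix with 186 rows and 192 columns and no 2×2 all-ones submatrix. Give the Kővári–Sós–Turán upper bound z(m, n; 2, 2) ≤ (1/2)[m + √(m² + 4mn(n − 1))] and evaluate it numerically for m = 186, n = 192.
z(186, 192; 2, 2) ≤ (1/2)[186 + √(186² + 4·186·192·191)] = (1/2)[186 + √27318564] = 2706.3582

Kővári–Sós–Turán: let r_1, ..., r_186 be the row sums and z = Σ r_i the total number of 1s. Each pair of columns can share at most one row with both entries 1 (else a 2×2 all-ones block appears), so Σ_i C(r_i, 2) ≤ C(192, 2) = 18336. By convexity Σ_i C(r_i, 2) ≥ 186·C(z/186, 2) = z(z − 186)/(2·186), giving z² − 186z − 186·192·191 ≤ 0 and hence z ≤ (1/2)[186 + √(34596 + 4·6820992)] = (1/2)[186 + √27318564] ≈ (1/2)(186 + 5226.7164) = 2706.3582.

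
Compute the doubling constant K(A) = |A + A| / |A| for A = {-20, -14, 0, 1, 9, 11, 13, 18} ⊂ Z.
K = |A + A| / |A| = 34/8 = 17/4

Enumerate A + A = {a + b : a, b ∈ A}. With |A| = 8, there are |A|^2 = 64 ordered sum pairs; collecting distinct values, A + A = {-40, -34, -28, -20, -19, -14, -13, -11, -9, -7, -5, -3, -2, -1, 0, 1, 2, 4, 9, 10, 11, 12, 13, 14, 18, 19, 20, 22, 24, 26, 27, 29, 31, 36}, so |A + A| = 34. Thus K = 34/8 = 17/4. For comparison, the minimum possible |A + A| over all 8-element sets is 2·8 − 1 = 15 (so min K = 15/8), attained only by arithmetic progressions.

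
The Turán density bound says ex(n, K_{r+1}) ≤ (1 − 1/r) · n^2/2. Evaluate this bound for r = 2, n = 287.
Turán density bound = (1/2) · 287^2/2 = 82369/4 ≈ 20592.25

Turán's theorem: ex(n, K_{r+1}) is achieved by the complete r-partite Turán graph T(n, r) with parts as balanced as possible, and is at most (1 − 1/r) · n^2/2. For r = 2, n = 287: the density bound is (1/2) · 82369/2 = 82369/4 ≈ 20592.25. The integer-valued extremum is e(T(287, 2)) = 20592, which is strictly less than the density bound 82369/4 since 2 ∤ 287 (the parts of T(287, 2) cannot all be equal).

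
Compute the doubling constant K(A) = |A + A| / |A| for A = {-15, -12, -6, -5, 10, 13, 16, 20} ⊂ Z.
K = |A + A| / |A| = 30/8 = 15/4

Enumerate A + A = {a + b : a, b ∈ A}. With |A| = 8, there are |A|^2 = 64 ordered sum pairs; collecting distinct values, A + A = {-30, -27, -24, -21, -20, -18, -17, -12, -11, -10, -5, -2, 1, 4, 5, 7, 8, 10, 11, 14, 15, 20, 23, 26, 29, 30, 32, 33, 36, 40}, so |A + A| = 30. Thus K = 30/8 = 15/4. For comparison, the minimum possible |A + A| over all 8-element sets is 2·8 − 1 = 15 (so min K = 15/8), attained only by arithmetic progressions.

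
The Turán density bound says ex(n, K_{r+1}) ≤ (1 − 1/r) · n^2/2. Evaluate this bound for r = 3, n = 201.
Turán density bound = (2/3) · 201^2/2 = 13467

Turán's theorem: ex(n, K_{r+1}) is achieved by the complete r-partite Turán graph T(n, r) with parts as balanced as possible, and is at most (1 − 1/r) · n^2/2. For r = 3, n = 201: the density bound is (2/3) · 40401/2 = 13467. Since 3 ∣ 201, the Turán graph T(201, 3) has parts of equal size 67, and its edge count e(T(201, 3)) = 13467 attains the density bound exactly.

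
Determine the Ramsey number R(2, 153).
R(2, 153) = 153

R(2, k) = k for all k ≥ 2: in a 2-colouring of K_k, either some edge is red (a red K_2) or all edges are blue (a blue K_k). And K_{152} coloured all-blue has no blue K_153, so R(2, 153) > 152. Hence R(2, 153) = 153.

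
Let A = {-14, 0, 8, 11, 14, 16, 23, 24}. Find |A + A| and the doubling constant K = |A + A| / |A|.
K = |A + A| / |A| = 31/8

Enumerate A + A = {a + b : a, b ∈ A}. With |A| = 8, there are |A|^2 = 64 ordered sum pairs; collecting distinct values, A + A = {-28, -14, -6, -3, 0, 2, 8, 9, 10, 11, 14, 16, 19, 22, 23, 24, 25, 27, 28, 30, 31, 32, 34, 35, 37, 38, 39, 40, 46, 47, 48}, so |A + A| = 31. Thus K = 31/8. For comparison, the minimum possible |A + A| over all 8-element sets is 2·8 − 1 = 15 (so min K = 15/8), attained only by arithmetic progressions.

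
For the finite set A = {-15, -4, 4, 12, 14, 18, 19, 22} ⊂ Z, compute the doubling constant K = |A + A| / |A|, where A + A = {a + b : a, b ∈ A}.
K = |A + A| / |A| = 32/8 = 4

Enumerate A + A = {a + b : a, b ∈ A}. With |A| = 8, there are |A|^2 = 64 ordered sum pairs; collecting distinct values, A + A = {-30, -19, -11, -8, -3, -1, 0, 3, 4, 7, 8, 10, 14, 15, 16, 18, 22, 23, 24, 26, 28, 30, 31, 32, 33, 34, 36, 37, 38, 40, 41, 44}, so |A + A| = 32. Thus K = 32/8 = 4. For comparison, the minimum possible |A + A| over all 8-element sets is 2·8 − 1 = 15 (so min K = 15/8), attained only by arithmetic progressions.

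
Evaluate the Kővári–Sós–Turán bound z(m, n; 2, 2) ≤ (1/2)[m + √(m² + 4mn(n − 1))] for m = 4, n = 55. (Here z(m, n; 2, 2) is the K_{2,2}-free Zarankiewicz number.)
z(4, 55; 2, 2) ≤ (1/2)[4 + √(4² + 4·4·55·54)] = (1/2)[4 + √47536] = 111.0138

Kővári–Sós–Turán: let r_1, ..., r_4 be the row sums and z = Σ r_i the total number of 1s. Each pair of columns can share at most one row with both entries 1 (else a 2×2 all-ones block appears), so Σ_i C(r_i, 2) ≤ C(55, 2) = 1485. By convexity Σ_i C(r_i, 2) ≥ 4·C(z/4, 2) = z(z − 4)/(2·4), giving z² − 4z − 4·55·54 ≤ 0 and hence z ≤ (1/2)[4 + √(16 + 4·11880)] = (1/2)[4 + √47536] ≈ (1/2)(4 + 218.0275) = 111.0138.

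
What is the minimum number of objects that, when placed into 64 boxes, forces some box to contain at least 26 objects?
n = (26 − 1)·64 + 1 = 1601

By the generalised pigeonhole principle, to guarantee some box contains ≥ r objects we need more than (r − 1) · k objects total. Threshold: n = (r − 1) · k + 1. With r = 26 and k = 64: n = 25 · 64 + 1 = 1600 + 1 = 1601. For n = 1600 = 25 · 64, we can put exactly 25 objects in every box, avoiding 26 in any single one — so 1601 is tight.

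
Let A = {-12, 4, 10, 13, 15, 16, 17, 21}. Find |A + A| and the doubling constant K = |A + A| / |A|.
K = |A + A| / |A| = 29/8

Enumerate A + A = {a + b : a, b ∈ A}. With |A| = 8, there are |A|^2 = 64 ordered sum pairs; collecting distinct values, A + A = {-24, -8, -2, 1, 3, 4, 5, 8, 9, 14, 17, 19, 20, 21, 23, 25, 26, 27, 28, 29, 30, 31, 32, 33, 34, 36, 37, 38, 42}, so |A + A| = 29. Thus K = 29/8. For comparison, the minimum possible |A + A| over all 8-element sets is 2·8 − 1 = 15 (so min K = 15/8), attained only by arithmetic progressions.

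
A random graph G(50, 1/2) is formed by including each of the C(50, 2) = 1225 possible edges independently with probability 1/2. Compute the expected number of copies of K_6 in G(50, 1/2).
E[# K_6] = C(50, 6) · (1/2)^C(6, 2) = 15890700 / 2^15 = 3972675/8192 ≈ 484.945679

For each 6-subset S of vertices (there are C(50, 6) = 15890700 such S), let X_S = 1 if S induces a K_6 (all C(6, 2) = 15 edges present). Then P(X_S = 1) = (1/2)^15 = 1/32768. By linearity of expectation, E[# K_6] = C(50, 6) · (1/2)^15 = 15890700 / 32768 = 3972675/8192 ≈ 484.945679.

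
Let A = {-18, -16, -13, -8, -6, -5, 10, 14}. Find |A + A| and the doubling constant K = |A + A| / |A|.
K = |A + A| / |A| = 33/8

Enumerate A + A = {a + b : a, b ∈ A}. With |A| = 8, there are |A|^2 = 64 ordered sum pairs; collecting distinct values, A + A = {-36, -34, -32, -31, -29, -26, -24, -23, -22, -21, -19, -18, -16, -14, -13, -12, -11, -10, -8, -6, -4, -3, -2, 1, 2, 4, 5, 6, 8, 9, 20, 24, 28}, so |A + A| = 33. Thus K = 33/8. For comparison, the minimum possible |A + A| over all 8-element sets is 2·8 − 1 = 15 (so min K = 15/8), attained only by arithmetic progressions.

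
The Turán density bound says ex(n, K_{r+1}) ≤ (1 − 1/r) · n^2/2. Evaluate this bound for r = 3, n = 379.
Turán density bound = (2/3) · 379^2/2 = 143641/3 ≈ 47880.3333

Turán's theorem: ex(n, K_{r+1}) is achieved by the complete r-partite Turán graph T(n, r) with parts as balanced as possible, and is at most (1 − 1/r) · n^2/2. For r = 3, n = 379: the density bound is (2/3) · 143641/2 = 143641/3 ≈ 47880.3333. The integer-valued extremum is e(T(379, 3)) = 47880, which is strictly less than the density bound 143641/3 since 3 ∤ 379 (the parts of T(379, 3) cannot all be equal).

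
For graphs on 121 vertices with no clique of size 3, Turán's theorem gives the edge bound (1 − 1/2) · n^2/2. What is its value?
Turán density bound = (1/2) · 121^2/2 = 14641/4 ≈ 3660.25

Turán's theorem: ex(n, K_{r+1}) is achieved by the complete r-partite Turán graph T(n, r) with parts as balanced as possible, and is at most (1 − 1/r) · n^2/2. For r = 2, n = 121: the density bound is (1/2) · 14641/2 = 14641/4 ≈ 3660.25. The integer-valued extremum is e(T(121, 2)) = 3660, which is strictly less than the density bound 14641/4 since 2 ∤ 121 (the parts of T(121, 2) cannot all be equal).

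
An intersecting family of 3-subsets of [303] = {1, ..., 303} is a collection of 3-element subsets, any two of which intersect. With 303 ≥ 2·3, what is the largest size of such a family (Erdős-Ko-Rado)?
max |F| = C(302, 2) = 45451

The Erdős-Ko-Rado theorem states: for n ≥ 2k, an intersecting family of k-subsets of an n-element set has size at most C(n − 1, k − 1), with equality for 'star' families {A ⊆ [n] : |A| = k, i ∈ A} (fix an element i). For n = 303, k = 3: C(302, 2) = 45451.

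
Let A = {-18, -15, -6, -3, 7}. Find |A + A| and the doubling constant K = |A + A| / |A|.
K = |A + A| / |A| = 14/5

Enumerate A + A = {a + b : a, b ∈ A}. With |A| = 5, there are |A|^2 = 25 ordered sum pairs; collecting distinct values, A + A = {-36, -33, -30, -24, -21, -18, -12, -11, -9, -8, -6, 1, 4, 14}, so |A + A| = 14. Thus K = 14/5. For comparison, the minimum possible |A + A| over all 5-element sets is 2·5 − 1 = 9 (so min K = 9/5), attained only by arithmetic progressions.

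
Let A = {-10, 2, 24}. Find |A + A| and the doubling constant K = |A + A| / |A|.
K = |A + A| / |A| = 6/3 = 2

Enumerate A + A = {a + b : a, b ∈ A}. With |A| = 3, there are |A|^2 = 9 ordered sum pairs; collecting distinct values, A + A = {-20, -8, 4, 14, 26, 48}, so |A + A| = 6. Thus K = 6/3 = 2. For comparison, the minimum possible |A + A| over all 3-element sets is 2·3 − 1 = 5 (so min K = 5/3), attained only by arithmetic progressions.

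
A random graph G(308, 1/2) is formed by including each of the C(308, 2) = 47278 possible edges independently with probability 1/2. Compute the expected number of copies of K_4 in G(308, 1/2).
E[# K_4] = C(308, 4) · (1/2)^C(4, 2) = 367704645 / 2^6 = 5745385.078125

For each 4-subset S of vertices (there are C(308, 4) = 367704645 such S), let X_S = 1 if S induces a K_4 (all C(4, 2) = 6 edges present). Then P(X_S = 1) = (1/2)^6 = 1/64. By linearity of expectation, E[# K_4] = C(308, 4) · (1/2)^6 = 367704645 / 64 = 5745385.078125.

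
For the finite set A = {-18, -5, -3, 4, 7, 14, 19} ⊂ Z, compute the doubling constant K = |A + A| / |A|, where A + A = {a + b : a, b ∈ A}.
K = |A + A| / |A| = 25/7

Enumerate A + A = {a + b : a, b ∈ A}. With |A| = 7, there are |A|^2 = 49 ordered sum pairs; collecting distinct values, A + A = {-36, -23, -21, -14, -11, -10, -8, -6, -4, -1, 1, 2, 4, 8, 9, 11, 14, 16, 18, 21, 23, 26, 28, 33, 38}, so |A + A| = 25. Thus K = 25/7. For comparison, the minimum possible |A + A| over all 7-element sets is 2·7 − 1 = 13 (so min K = 13/7), attained only by arithmetic progressions.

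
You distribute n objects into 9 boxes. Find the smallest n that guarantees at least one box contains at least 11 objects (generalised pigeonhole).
n = (11 − 1)·9 + 1 = 91

By the generalised pigeonhole principle, to guarantee some box contains ≥ r objects we need more than (r − 1) · k objects total. Threshold: n = (r − 1) · k + 1. With r = 11 and k = 9: n = 10 · 9 + 1 = 90 + 1 = 91. For n = 90 = 10 · 9, we can put exactly 10 objects in every box, avoiding 11 in any single one — so 91 is tight.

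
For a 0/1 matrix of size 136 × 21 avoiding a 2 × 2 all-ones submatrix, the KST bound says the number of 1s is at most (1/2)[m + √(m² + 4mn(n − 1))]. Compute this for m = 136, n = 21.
z(136, 21; 2, 2) ≤ (1/2)[136 + √(136² + 4·136·21·20)] = (1/2)[136 + √246976] = 316.4834

Kővári–Sós–Turán: let r_1, ..., r_136 be the row sums and z = Σ r_i the total number of 1s. Each pair of columns can share at most one row with both entries 1 (else a 2×2 all-ones block appears), so Σ_i C(r_i, 2) ≤ C(21, 2) = 210. By convexity Σ_i C(r_i, 2) ≥ 136·C(z/136, 2) = z(z − 136)/(2·136), giving z² − 136z − 136·21·20 ≤ 0 and hence z ≤ (1/2)[136 + √(18496 + 4·57120)] = (1/2)[136 + √246976] ≈ (1/2)(136 + 496.9668) = 316.4834.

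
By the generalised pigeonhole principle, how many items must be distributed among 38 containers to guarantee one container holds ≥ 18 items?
n = (18 − 1)·38 + 1 = 647

By the generalised pigeonhole principle, to guarantee some box contains ≥ r objects we need more than (r − 1) · k objects total. Threshold: n = (r − 1) · k + 1. With r = 18 and k = 38: n = 17 · 38 + 1 = 646 + 1 = 647. For n = 646 = 17 · 38, we can put exactly 17 objects in every box, avoiding 18 in any single one — so 647 is tight.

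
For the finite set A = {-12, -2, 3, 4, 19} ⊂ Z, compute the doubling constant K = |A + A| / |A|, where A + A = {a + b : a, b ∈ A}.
K = |A + A| / |A| = 14/5

Enumerate A + A = {a + b : a, b ∈ A}. With |A| = 5, there are |A|^2 = 25 ordered sum pairs; collecting distinct values, A + A = {-24, -14, -9, -8, -4, 1, 2, 6, 7, 8, 17, 22, 23, 38}, so |A + A| = 14. Thus K = 14/5. For comparison, the minimum possible |A + A| over all 5-element sets is 2·5 − 1 = 9 (so min K = 9/5), attained only by arithmetic progressions.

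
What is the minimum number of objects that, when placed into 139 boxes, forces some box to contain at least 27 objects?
n = (27 − 1)·139 + 1 = 3615

By the generalised pigeonhole principle, to guarantee some box contains ≥ r objects we need more than (r − 1) · k objects total. Threshold: n = (r − 1) · k + 1. With r = 27 and k = 139: n = 26 · 139 + 1 = 3614 + 1 = 3615. For n = 3614 = 26 · 139, we can put exactly 26 objects in every box, avoiding 27 in any single one — so 3615 is tight.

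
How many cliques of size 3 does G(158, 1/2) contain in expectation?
E[# K_3] = C(158, 3) · (1/2)^C(3, 2) = 644956 / 2^3 = 161239/2 = 80619.5

For each 3-subset S of vertices (there are C(158, 3) = 644956 such S), let X_S = 1 if S induces a K_3 (all C(3, 2) = 3 edges present). Then P(X_S = 1) = (1/2)^3 = 1/8. By linearity of expectation, E[# K_3] = C(158, 3) · (1/2)^3 = 644956 / 8 = 161239/2 = 80619.5.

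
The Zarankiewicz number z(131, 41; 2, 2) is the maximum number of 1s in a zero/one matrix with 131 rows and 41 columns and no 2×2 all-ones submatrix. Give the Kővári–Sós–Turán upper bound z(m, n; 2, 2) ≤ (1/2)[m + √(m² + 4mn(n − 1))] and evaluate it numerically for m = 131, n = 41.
z(131, 41; 2, 2) ≤ (1/2)[131 + √(131² + 4·131·41·40)] = (1/2)[131 + √876521] = 533.6135

Kővári–Sós–Turán: let r_1, ..., r_131 be the row sums and z = Σ r_i the total number of 1s. Each pair of columns can share at most one row with both entries 1 (else a 2×2 all-ones block appears), so Σ_i C(r_i, 2) ≤ C(41, 2) = 820. By convexity Σ_i C(r_i, 2) ≥ 131·C(z/131, 2) = z(z − 131)/(2·131), giving z² − 131z − 131·41·40 ≤ 0 and hence z ≤ (1/2)[131 + √(17161 + 4·214840)] = (1/2)[131 + √876521] ≈ (1/2)(131 + 936.227) = 533.6135.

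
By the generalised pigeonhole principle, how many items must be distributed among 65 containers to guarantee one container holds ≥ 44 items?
n = (44 − 1)·65 + 1 = 2796

By the generalised pigeonhole principle, to guarantee some box contains ≥ r objects we need more than (r − 1) · k objects total. Threshold: n = (r − 1) · k + 1. With r = 44 and k = 65: n = 43 · 65 + 1 = 2795 + 1 = 2796. For n = 2795 = 43 · 65, we can put exactly 43 objects in every box, avoiding 44 in any single one — so 2796 is tight.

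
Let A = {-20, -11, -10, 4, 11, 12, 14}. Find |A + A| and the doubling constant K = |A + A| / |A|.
K = |A + A| / |A| = 26/7

Enumerate A + A = {a + b : a, b ∈ A}. With |A| = 7, there are |A|^2 = 49 ordered sum pairs; collecting distinct values, A + A = {-40, -31, -30, -22, -21, -20, -16, -9, -8, -7, -6, 0, 1, 2, 3, 4, 8, 15, 16, 18, 22, 23, 24, 25, 26, 28}, so |A + A| = 26. Thus K = 26/7. For comparison, the minimum possible |A + A| over all 7-element sets is 2·7 − 1 = 13 (so min K = 13/7), attained only by arithmetic progressions.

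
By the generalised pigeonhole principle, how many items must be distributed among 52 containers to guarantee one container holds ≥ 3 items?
n = (3 − 1)·52 + 1 = 105

By the generalised pigeonhole principle, to guarantee some box contains ≥ r objects we need more than (r − 1) · k objects total. Threshold: n = (r − 1) · k + 1. With r = 3 and k = 52: n = 2 · 52 + 1 = 104 + 1 = 105. For n = 104 = 2 · 52, we can put exactly 2 objects in every box, avoiding 3 in any single one — so 105 is tight.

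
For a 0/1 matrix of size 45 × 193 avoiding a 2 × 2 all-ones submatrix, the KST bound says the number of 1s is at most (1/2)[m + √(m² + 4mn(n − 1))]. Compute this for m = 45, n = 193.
z(45, 193; 2, 2) ≤ (1/2)[45 + √(45² + 4·45·193·192)] = (1/2)[45 + √6672105] = 1314.0209

Kővári–Sós–Turán: let r_1, ..., r_45 be the row sums and z = Σ r_i the total number of 1s. Each pair of columns can share at most one row with both entries 1 (else a 2×2 all-ones block appears), so Σ_i C(r_i, 2) ≤ C(193, 2) = 18528. By convexity Σ_i C(r_i, 2) ≥ 45·C(z/45, 2) = z(z − 45)/(2·45), giving z² − 45z − 45·193·192 ≤ 0 and hence z ≤ (1/2)[45 + √(2025 + 4·1667520)] = (1/2)[45 + √6672105] ≈ (1/2)(45 + 2583.0418) = 1314.0209.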